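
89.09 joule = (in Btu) 0.08444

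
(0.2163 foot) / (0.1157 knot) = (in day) 1.282e-05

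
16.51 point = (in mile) 3.619e-06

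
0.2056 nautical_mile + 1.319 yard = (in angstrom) 3.82e+12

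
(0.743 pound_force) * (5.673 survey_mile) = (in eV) 1.883e+23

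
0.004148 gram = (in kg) 4.148e-06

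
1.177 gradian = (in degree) 1.059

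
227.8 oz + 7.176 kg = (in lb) 30.06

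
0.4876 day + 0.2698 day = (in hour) 18.18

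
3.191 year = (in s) 1.006e+08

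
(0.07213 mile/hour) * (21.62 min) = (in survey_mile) 0.02599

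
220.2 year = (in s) 6.944e+09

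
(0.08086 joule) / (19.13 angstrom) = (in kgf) 4.31e+06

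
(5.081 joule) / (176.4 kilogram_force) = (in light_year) 3.105e-19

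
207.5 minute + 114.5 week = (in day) 801.6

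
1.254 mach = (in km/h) 1537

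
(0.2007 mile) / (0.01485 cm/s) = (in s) 2.175e+06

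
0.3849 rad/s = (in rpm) 3.676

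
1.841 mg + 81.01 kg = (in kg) 81.01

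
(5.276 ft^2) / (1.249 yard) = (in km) 0.0004292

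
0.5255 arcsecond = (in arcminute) 0.008758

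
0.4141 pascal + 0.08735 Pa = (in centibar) 0.0005015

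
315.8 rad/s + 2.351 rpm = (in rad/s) 316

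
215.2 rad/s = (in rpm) 2055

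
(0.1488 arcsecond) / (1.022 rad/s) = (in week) 1.167e-12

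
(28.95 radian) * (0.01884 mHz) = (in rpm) 0.005208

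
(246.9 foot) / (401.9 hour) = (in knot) 0.0001011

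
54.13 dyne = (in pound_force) 0.0001217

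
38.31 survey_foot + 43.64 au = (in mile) 4.057e+09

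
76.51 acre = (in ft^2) 3.333e+06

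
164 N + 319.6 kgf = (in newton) 3298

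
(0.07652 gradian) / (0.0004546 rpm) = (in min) 0.4208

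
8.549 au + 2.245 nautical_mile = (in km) 1.279e+09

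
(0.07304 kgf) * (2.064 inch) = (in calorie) 0.008975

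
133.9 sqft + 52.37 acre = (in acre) 52.37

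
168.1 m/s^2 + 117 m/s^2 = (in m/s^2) 285.1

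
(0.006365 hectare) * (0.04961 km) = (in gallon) 8.342e+05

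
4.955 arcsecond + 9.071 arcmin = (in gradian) 0.1695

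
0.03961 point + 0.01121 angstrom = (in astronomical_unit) 9.341e-17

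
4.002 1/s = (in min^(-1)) 240.1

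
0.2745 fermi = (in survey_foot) 9.006e-16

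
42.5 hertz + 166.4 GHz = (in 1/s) 1.664e+11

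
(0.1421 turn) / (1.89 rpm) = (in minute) 0.07519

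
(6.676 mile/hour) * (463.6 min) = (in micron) 8.302e+10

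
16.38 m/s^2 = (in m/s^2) 16.38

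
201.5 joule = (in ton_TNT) 4.816e-08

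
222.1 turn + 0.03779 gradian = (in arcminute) 4.797e+06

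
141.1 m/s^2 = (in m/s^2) 141.1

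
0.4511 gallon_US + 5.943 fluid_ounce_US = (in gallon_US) 0.4975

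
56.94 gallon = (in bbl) 1.356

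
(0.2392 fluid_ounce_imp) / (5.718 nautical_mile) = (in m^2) 6.418e-10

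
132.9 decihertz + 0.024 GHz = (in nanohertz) 2.4e+16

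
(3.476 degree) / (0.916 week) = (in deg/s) 6.274e-06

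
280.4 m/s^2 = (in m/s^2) 280.4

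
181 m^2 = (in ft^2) 1948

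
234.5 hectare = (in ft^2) 2.524e+07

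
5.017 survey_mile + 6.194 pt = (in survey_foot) 2.649e+04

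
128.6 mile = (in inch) 8.148e+06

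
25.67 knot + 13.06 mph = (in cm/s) 1904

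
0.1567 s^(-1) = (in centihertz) 15.67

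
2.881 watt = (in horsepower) 0.003863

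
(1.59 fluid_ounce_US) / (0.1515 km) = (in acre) 7.67e-11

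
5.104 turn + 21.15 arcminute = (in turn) 5.105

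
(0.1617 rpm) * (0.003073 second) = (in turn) 8.282e-06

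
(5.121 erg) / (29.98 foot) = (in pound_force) 1.26e-08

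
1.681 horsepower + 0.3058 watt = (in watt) 1254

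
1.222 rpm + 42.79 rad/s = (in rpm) 409.8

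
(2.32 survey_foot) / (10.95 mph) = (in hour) 4.013e-05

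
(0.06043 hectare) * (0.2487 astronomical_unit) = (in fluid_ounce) 7.602e+17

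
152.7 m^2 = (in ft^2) 1644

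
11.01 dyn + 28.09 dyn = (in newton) 0.000391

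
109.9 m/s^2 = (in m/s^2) 109.9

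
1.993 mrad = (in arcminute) 6.851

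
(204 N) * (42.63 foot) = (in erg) 2.651e+10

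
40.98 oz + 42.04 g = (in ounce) 42.46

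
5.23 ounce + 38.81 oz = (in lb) 2.753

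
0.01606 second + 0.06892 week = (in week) 0.06892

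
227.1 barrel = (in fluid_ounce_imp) 1.271e+06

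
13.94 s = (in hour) 0.003872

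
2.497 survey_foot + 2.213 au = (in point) 9.384e+14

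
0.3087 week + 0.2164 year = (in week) 11.59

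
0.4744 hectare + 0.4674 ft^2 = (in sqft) 5.106e+04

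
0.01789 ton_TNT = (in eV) 4.672e+26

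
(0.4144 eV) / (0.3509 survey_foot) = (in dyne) 6.208e-14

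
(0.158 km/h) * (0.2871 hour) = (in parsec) 1.47e-15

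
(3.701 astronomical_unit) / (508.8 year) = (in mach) 0.1013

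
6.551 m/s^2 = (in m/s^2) 6.551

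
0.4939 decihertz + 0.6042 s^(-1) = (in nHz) 6.536e+08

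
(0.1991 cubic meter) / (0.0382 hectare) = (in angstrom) 5.212e+06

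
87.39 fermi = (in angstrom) 0.0008739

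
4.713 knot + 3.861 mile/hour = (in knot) 8.068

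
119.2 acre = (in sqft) 5.192e+06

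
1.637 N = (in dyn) 1.637e+05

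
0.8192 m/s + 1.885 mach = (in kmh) 2314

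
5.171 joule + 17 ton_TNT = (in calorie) 1.7e+10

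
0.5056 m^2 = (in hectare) 5.056e-05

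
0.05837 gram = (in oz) 0.002059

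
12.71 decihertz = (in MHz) 1.271e-06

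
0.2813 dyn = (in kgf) 2.868e-07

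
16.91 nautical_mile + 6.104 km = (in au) 2.501e-07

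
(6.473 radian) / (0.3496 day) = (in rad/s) 0.0002143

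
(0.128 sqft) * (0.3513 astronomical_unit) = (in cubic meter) 6.249e+08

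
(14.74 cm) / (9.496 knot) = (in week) 4.989e-08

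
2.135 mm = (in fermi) 2.135e+12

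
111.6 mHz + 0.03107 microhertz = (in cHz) 11.16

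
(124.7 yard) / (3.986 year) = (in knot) 1.763e-06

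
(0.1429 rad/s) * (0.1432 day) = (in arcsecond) 3.647e+08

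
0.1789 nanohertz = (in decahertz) 1.789e-11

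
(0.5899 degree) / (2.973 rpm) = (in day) 3.828e-07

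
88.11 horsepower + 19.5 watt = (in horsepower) 88.14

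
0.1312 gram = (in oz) 0.004628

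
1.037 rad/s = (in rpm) 9.903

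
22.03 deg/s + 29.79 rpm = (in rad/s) 3.504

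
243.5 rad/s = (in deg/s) 1.395e+04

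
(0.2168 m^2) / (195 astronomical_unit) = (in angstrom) 7.432e-05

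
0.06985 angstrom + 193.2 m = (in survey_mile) 0.12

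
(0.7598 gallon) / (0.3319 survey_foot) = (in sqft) 0.306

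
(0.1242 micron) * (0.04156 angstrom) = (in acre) 1.275e-22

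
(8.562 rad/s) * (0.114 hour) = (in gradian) 2.237e+05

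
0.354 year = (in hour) 3101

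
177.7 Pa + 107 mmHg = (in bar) 0.1444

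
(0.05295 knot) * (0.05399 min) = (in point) 250.1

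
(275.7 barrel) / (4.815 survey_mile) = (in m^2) 0.005657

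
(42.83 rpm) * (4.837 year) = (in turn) 1.089e+08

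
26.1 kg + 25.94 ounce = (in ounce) 946.6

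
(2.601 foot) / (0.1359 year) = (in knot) 3.596e-07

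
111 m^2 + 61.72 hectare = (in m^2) 6.173e+05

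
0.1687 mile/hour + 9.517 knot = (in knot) 9.664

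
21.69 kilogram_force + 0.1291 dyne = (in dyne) 2.127e+07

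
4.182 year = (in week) 218.1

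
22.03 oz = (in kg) 0.6245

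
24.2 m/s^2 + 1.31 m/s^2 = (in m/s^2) 25.51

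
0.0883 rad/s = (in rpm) 0.8432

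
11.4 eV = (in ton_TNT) 4.365e-28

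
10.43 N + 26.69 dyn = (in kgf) 1.064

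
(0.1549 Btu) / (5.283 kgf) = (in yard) 3.45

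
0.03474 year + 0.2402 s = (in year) 0.03474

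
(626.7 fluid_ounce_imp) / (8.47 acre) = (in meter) 5.195e-07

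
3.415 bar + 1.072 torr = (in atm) 3.372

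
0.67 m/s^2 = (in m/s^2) 0.67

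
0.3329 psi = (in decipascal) 2.295e+04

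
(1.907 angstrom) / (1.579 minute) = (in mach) 5.912e-15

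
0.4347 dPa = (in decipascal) 0.4347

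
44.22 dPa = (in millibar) 0.04422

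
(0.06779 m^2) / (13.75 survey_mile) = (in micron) 3.063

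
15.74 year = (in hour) 1.379e+05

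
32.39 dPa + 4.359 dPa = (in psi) 0.000533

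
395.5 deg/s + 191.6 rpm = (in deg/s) 1545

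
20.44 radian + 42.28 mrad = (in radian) 20.48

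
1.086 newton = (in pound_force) 0.2441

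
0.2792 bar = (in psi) 4.049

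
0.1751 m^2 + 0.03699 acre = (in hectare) 0.01499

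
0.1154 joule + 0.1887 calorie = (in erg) 9.049e+06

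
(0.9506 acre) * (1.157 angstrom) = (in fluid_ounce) 0.01505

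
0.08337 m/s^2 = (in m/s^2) 0.08337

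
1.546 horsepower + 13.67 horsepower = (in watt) 1.135e+04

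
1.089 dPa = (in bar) 1.089e-06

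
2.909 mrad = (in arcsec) 600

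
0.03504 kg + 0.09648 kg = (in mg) 1.315e+05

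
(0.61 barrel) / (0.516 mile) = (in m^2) 0.0001168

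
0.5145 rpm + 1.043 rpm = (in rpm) 1.557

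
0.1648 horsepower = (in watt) 122.9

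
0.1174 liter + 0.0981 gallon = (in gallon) 0.1291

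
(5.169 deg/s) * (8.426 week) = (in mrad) 4.597e+08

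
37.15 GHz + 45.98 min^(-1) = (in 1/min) 2.229e+12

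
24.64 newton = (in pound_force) 5.539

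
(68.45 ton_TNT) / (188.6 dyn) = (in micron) 1.519e+20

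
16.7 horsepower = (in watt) 1.245e+04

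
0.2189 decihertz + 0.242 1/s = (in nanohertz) 2.639e+08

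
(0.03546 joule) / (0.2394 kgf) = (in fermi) 1.51e+13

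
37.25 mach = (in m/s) 1.268e+04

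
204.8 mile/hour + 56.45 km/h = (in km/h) 386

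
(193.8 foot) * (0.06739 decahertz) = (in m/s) 39.81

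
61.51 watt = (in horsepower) 0.08249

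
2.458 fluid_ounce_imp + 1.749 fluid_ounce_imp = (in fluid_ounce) 4.042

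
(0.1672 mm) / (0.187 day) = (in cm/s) 1.035e-06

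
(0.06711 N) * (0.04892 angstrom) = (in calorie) 7.847e-14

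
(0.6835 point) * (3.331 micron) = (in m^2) 8.032e-10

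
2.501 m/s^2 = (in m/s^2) 2.501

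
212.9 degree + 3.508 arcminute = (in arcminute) 1.278e+04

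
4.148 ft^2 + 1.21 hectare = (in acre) 2.99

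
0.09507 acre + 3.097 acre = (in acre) 3.192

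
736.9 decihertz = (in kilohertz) 0.07369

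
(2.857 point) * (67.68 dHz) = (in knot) 0.01326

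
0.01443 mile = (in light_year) 2.455e-15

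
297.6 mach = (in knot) 1.97e+05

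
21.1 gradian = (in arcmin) 1139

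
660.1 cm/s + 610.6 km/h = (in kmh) 634.4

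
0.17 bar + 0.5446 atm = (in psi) 10.47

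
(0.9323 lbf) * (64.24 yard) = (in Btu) 0.2309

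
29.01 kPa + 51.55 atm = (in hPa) 5.252e+04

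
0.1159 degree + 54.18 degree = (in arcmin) 3258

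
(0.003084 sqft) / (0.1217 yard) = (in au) 1.721e-14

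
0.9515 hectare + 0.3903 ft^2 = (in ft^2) 1.024e+05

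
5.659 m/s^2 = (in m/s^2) 5.659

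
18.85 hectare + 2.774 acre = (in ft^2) 2.15e+06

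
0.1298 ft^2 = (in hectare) 1.206e-06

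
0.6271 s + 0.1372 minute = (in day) 0.0001025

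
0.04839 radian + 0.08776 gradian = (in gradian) 3.168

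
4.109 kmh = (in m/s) 1.141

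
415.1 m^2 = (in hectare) 0.04151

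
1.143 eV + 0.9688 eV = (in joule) 3.383e-19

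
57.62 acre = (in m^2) 2.332e+05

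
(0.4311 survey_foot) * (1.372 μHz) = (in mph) 4.033e-07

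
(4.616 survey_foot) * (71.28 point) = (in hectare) 3.538e-06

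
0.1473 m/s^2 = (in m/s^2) 0.1473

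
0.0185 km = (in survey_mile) 0.0115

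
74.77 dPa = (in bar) 7.477e-05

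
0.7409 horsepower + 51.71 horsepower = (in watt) 3.911e+04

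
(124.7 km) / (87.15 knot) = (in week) 0.004599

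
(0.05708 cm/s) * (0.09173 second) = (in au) 3.5e-16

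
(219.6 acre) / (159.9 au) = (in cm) 3.715e-06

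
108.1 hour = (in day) 4.504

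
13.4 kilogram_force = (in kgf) 13.4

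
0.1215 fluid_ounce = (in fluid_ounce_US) 0.1215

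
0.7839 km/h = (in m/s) 0.2178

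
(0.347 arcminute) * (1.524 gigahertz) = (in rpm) 1.469e+06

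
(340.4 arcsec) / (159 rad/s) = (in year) 3.291e-13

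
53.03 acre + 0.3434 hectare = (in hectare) 21.8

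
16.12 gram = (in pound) 0.03554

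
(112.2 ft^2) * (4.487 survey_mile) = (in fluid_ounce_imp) 2.649e+09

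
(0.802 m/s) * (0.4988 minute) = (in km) 0.024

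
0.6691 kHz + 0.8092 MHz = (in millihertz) 8.099e+08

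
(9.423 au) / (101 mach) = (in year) 1.3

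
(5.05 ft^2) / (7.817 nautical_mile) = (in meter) 3.241e-05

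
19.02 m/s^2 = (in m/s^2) 19.02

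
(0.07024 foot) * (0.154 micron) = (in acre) 8.147e-13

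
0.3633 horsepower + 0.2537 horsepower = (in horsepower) 0.617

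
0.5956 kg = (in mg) 5.956e+05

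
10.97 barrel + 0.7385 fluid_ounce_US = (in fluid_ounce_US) 5.898e+04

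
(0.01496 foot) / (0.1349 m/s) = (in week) 5.589e-08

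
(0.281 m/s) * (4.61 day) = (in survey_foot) 3.672e+05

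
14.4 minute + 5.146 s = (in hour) 0.2414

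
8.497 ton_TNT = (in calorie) 8.497e+09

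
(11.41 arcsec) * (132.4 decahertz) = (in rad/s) 0.07324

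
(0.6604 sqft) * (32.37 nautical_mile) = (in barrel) 2.313e+04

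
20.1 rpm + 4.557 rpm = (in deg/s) 147.9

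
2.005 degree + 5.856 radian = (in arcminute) 2.025e+04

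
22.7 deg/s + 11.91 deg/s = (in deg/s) 34.61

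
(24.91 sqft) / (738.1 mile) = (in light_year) 2.059e-22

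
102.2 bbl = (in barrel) 102.2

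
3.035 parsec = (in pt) 2.655e+20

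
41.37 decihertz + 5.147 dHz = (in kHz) 0.004652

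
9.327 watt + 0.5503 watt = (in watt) 9.877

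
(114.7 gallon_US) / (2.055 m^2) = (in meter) 0.2113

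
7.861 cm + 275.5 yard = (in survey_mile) 0.1566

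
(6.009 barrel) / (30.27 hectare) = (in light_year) 3.336e-22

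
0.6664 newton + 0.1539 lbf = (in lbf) 0.3037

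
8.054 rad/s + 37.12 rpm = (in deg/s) 684.2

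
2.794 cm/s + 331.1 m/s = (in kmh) 1192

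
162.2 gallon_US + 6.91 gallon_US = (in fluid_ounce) 2.165e+04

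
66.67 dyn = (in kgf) 6.798e-05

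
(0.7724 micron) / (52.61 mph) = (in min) 5.474e-10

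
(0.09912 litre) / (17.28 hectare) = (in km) 5.736e-13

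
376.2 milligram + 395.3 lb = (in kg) 179.3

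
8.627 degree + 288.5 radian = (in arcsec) 5.954e+07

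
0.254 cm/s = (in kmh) 0.009144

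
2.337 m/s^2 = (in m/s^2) 2.337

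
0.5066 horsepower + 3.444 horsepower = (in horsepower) 3.951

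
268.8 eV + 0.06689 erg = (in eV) 4.175e+10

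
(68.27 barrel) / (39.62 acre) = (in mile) 4.206e-08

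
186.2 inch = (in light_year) 4.999e-16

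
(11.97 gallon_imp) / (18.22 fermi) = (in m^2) 2.987e+12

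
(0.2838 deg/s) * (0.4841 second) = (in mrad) 2.398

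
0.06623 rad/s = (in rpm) 0.6324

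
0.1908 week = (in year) 0.003659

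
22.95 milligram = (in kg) 2.295e-05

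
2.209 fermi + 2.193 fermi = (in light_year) 4.653e-31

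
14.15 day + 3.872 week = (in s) 3.564e+06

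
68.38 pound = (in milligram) 3.102e+07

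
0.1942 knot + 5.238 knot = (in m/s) 2.795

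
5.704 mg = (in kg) 5.704e-06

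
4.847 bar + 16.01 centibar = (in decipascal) 5.007e+06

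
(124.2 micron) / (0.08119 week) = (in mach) 7.428e-12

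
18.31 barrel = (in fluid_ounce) 9.843e+04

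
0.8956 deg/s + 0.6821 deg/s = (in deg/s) 1.578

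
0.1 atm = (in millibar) 101.3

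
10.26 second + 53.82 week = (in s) 3.255e+07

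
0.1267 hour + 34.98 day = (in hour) 839.6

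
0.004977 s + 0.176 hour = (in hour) 0.176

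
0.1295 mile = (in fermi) 2.084e+17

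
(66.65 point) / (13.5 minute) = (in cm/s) 0.002903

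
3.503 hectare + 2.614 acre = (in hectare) 4.561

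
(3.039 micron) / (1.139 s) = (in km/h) 9.605e-06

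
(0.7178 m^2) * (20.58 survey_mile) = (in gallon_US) 6.28e+06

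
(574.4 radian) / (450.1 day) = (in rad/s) 1.477e-05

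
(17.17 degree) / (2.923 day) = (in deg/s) 6.799e-05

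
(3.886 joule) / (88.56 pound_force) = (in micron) 9865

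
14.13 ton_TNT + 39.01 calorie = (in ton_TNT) 14.13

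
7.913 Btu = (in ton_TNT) 1.995e-06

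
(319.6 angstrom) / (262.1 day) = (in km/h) 5.081e-15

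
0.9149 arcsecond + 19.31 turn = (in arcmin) 4.171e+05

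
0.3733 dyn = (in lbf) 8.392e-07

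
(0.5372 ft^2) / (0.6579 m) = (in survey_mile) 4.714e-05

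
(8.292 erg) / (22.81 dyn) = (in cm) 0.3635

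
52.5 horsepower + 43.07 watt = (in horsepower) 52.56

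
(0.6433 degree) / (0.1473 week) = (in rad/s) 1.26e-07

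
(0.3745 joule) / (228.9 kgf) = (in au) 1.115e-15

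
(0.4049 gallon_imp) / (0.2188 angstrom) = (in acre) 2.079e+04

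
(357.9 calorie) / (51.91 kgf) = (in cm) 294.2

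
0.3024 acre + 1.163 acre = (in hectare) 0.593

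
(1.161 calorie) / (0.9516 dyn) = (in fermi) 5.105e+20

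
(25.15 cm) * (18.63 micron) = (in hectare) 4.685e-10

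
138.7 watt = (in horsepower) 0.186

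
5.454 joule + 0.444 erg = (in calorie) 1.304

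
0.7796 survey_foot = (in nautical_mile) 0.0001283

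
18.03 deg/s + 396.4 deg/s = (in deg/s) 414.4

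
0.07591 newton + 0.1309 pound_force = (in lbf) 0.148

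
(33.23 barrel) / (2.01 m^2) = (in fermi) 2.628e+15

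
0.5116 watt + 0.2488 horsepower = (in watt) 186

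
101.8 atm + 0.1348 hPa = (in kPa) 1.031e+04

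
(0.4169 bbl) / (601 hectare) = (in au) 7.372e-20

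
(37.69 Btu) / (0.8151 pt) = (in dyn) 1.383e+13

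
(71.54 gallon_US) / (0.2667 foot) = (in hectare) 0.0003331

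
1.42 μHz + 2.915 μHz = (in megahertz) 4.335e-12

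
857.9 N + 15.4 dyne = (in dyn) 8.579e+07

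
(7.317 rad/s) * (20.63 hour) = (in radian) 5.434e+05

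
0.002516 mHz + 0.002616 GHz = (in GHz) 0.002616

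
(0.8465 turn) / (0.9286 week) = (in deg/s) 0.0005426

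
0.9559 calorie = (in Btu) 0.003791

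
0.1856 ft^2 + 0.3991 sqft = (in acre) 1.342e-05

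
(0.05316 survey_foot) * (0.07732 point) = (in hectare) 4.42e-11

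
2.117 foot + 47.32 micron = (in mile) 0.000401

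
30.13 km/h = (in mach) 0.02458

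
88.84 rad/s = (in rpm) 848.4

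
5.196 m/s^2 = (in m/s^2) 5.196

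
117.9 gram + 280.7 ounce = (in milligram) 8.076e+06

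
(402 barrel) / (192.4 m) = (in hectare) 3.322e-05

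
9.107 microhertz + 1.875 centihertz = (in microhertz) 1.876e+04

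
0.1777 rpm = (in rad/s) 0.01861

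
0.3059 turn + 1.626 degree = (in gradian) 124.2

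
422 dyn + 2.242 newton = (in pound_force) 0.505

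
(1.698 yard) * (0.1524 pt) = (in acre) 2.063e-08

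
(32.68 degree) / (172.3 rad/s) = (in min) 5.517e-05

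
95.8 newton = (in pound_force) 21.54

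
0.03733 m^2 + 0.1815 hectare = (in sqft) 1.954e+04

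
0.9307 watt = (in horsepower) 0.001248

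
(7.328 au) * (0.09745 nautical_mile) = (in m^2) 1.978e+14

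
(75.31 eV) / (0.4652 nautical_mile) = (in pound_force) 3.148e-21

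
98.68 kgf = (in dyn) 9.677e+07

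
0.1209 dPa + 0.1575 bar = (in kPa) 15.75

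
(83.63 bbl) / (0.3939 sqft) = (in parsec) 1.177e-14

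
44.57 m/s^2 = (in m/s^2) 44.57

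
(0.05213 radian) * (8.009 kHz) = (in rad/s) 417.5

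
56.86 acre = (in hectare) 23.01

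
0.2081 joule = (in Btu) 0.0001972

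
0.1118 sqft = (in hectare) 1.039e-06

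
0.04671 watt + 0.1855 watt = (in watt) 0.2322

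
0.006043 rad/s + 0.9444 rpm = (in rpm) 1.002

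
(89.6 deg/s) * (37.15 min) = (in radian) 3486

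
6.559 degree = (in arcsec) 2.361e+04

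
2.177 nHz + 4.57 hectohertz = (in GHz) 4.57e-07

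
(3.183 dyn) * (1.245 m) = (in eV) 2.473e+14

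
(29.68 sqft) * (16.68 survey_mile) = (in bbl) 4.656e+05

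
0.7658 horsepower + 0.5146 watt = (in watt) 571.6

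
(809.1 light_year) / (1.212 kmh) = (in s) 2.274e+19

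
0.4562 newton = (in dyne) 4.562e+04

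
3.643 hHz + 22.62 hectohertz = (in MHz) 0.002626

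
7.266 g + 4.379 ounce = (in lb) 0.2897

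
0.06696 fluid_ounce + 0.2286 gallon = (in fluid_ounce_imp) 30.53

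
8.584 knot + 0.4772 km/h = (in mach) 0.01336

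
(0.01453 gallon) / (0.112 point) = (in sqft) 14.98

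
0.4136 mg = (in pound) 9.118e-07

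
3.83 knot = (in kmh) 7.093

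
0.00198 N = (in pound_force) 0.0004451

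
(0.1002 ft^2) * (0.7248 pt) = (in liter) 0.00238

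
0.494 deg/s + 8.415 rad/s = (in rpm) 80.44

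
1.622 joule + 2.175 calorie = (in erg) 1.072e+08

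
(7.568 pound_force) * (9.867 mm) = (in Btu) 0.0003148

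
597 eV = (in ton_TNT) 2.286e-26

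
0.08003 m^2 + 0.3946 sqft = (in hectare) 1.167e-05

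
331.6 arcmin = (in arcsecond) 1.99e+04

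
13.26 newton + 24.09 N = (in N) 37.35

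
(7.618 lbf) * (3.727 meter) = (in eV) 7.883e+20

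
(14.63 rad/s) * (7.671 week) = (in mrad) 6.787e+10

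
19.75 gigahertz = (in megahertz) 1.975e+04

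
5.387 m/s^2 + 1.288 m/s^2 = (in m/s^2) 6.675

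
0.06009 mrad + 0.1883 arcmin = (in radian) 0.0001149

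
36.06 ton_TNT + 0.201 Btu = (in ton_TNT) 36.06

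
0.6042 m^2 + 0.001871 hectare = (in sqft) 207.9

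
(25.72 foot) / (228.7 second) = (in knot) 0.06663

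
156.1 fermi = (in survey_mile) 9.7e-17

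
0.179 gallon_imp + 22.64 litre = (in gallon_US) 6.196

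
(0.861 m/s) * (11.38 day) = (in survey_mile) 526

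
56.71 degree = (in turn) 0.1575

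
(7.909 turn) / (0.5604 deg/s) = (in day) 0.0588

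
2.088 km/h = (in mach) 0.001703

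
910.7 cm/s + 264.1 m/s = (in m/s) 273.2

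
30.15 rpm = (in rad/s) 3.157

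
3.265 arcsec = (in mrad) 0.01583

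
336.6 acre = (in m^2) 1.362e+06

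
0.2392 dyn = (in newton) 2.392e-06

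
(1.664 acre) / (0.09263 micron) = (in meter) 7.27e+10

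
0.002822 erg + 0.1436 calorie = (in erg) 6.008e+06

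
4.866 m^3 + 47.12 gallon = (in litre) 5044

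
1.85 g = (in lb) 0.004079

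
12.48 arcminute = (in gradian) 0.2311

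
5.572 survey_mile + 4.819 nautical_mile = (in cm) 1.789e+06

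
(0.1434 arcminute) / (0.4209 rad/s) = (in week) 1.639e-10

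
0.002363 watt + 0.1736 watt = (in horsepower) 0.000236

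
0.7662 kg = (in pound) 1.689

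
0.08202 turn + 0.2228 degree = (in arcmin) 1785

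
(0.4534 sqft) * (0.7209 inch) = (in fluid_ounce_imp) 27.15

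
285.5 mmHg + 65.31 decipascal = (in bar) 0.3807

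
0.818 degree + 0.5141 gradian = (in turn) 0.003557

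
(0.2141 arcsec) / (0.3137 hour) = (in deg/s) 5.266e-08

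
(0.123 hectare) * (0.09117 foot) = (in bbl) 215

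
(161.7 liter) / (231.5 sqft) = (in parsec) 2.437e-19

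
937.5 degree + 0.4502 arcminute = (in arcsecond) 3.375e+06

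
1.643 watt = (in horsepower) 0.002203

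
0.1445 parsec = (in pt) 1.264e+19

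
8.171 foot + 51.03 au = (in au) 51.03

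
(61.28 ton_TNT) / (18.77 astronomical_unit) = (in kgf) 0.009311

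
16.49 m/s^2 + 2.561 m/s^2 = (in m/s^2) 19.05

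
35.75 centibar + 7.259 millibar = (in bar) 0.3648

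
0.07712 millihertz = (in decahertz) 7.712e-06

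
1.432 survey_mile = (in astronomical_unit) 1.541e-08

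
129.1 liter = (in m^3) 0.1291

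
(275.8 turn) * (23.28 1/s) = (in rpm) 3.852e+05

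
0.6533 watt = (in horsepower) 0.0008761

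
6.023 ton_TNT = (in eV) 1.573e+29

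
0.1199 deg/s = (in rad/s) 0.002093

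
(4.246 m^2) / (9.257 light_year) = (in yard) 5.302e-17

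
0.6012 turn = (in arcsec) 7.792e+05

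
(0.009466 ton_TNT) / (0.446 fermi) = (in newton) 8.88e+22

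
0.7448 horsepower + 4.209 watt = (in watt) 559.6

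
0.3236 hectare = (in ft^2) 3.483e+04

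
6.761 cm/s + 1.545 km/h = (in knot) 0.9657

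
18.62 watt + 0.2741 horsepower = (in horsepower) 0.2991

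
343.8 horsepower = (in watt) 2.564e+05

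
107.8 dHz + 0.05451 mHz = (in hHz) 0.1078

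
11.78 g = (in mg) 1.178e+04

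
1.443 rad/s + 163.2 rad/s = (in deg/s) 9433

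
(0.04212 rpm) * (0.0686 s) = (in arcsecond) 62.41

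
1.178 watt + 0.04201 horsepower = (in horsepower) 0.04359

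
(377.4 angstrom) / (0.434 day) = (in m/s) 1.006e-12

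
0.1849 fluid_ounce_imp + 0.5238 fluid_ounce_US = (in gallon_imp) 0.004563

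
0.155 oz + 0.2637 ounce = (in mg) 1.187e+04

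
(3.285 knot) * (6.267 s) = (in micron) 1.059e+07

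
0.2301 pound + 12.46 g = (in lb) 0.2576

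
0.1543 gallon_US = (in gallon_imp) 0.1285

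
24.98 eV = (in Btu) 3.793e-21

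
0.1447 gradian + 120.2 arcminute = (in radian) 0.03724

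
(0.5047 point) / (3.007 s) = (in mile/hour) 0.0001325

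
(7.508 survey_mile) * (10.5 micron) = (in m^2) 0.1269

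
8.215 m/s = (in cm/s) 821.5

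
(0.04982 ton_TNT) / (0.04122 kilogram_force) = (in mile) 3.204e+05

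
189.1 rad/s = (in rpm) 1806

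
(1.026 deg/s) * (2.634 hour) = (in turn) 27.02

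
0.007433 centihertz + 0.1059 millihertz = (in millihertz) 0.1802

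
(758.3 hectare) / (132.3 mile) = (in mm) 3.561e+04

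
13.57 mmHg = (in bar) 0.01809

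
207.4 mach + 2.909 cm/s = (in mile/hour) 1.58e+05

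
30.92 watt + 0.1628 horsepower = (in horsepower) 0.2043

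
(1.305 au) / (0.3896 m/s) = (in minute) 8.352e+09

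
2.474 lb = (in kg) 1.122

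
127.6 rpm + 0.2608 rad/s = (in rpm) 130.1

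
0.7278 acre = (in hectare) 0.2945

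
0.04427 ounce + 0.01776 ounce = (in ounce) 0.06203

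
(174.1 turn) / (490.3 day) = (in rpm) 0.0002466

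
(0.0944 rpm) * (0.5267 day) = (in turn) 71.6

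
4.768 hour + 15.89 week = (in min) 1.605e+05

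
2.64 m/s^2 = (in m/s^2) 2.64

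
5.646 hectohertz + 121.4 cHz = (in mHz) 5.658e+05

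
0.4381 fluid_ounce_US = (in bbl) 8.149e-05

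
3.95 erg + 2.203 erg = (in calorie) 1.471e-07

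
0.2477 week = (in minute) 2497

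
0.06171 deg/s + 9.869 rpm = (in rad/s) 1.035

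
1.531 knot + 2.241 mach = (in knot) 1485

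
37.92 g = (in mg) 3.792e+04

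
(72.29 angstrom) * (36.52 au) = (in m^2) 3.949e+04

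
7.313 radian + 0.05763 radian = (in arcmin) 2.534e+04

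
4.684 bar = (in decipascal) 4.684e+06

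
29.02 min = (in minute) 29.02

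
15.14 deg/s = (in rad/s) 0.2642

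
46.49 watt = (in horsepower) 0.06234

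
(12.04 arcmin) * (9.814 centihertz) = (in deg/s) 0.01969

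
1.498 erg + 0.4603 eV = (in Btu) 1.42e-10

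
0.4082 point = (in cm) 0.0144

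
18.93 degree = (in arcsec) 6.815e+04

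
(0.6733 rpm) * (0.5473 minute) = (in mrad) 2315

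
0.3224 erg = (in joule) 3.224e-08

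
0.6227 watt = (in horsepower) 0.0008351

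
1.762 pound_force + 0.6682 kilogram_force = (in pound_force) 3.235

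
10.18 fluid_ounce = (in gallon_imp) 0.06622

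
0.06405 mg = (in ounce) 2.259e-06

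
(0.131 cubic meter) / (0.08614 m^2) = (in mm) 1521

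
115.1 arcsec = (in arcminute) 1.918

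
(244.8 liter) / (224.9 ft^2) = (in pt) 33.21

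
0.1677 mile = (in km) 0.2699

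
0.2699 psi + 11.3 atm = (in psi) 166.3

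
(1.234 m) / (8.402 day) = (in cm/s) 0.00017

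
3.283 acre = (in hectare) 1.329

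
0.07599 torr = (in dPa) 101.3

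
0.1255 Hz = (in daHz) 0.01255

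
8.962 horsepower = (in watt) 6683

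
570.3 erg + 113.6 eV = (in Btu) 5.405e-08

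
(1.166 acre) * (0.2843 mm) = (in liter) 1342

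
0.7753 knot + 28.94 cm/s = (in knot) 1.338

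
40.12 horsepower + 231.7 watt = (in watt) 3.015e+04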